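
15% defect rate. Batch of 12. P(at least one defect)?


P(all good) = (17/20)^12 = 582622237229761/4096000000000000
P(≥1 defect) = 3513377762770239/4096000000000000

P = 3513377762770239/4096000000000000 ≈ 85.78%


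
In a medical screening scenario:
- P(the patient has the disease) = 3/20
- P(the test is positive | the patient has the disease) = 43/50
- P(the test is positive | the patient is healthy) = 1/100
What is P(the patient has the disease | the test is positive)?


Using Bayes' theorem:
P(A|B) = P(B|A)·P(A) / P(B)

P(the test is positive) = 43/50 × 3/20 + 1/100 × 17/20
= 129/1000 + 17/2000 = 11/80

P(the patient has the disease|the test is positive) = (129/1000) / (11/80) = 258/275

P(the patient has the disease|the test is positive) = 258/275 ≈ 93.82%


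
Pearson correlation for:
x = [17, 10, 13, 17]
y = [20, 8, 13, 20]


n=4, Σx=57, Σy=61, Σxy=929, Σx²=847, Σy²=1033
r = (4×929 - 57×61)/√((4×847 - 57²)(4×1033 - 61²))
= 239/√(139×411) = 239/√57129 ≈ 239/239.0167 ≈ 0.9999

r ≈ 0.9999


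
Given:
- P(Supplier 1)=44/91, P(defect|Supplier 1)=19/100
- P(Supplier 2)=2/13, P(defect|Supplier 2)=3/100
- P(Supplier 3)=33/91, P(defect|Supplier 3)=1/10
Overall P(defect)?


P(B) = Σ P(B|Aᵢ)×P(Aᵢ)
  19/100×44/91 = 209/2275
  3/100×2/13 = 3/650
  1/10×33/91 = 33/910
Sum = 302/2275

P(defect) = 302/2275 ≈ 13.27%


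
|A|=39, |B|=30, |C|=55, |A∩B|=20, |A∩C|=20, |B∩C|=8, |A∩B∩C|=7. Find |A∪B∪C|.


|A∪B∪C| = 39+30+55-20-20-8+7 = 83

|A∪B∪C| = 83


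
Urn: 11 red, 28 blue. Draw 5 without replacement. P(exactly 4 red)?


Hypergeometric: C(11,4)×C(28,1)/C(39,5)
= 330×28/575757 = 440/27417

P(X=4) = 440/27417 ≈ 1.60%


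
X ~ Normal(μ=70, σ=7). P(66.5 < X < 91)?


z₁=(66.5-70)/7=-0.5, z₂=(91-70)/7=3.0
P = Φ(3.0) - Φ(-0.5) = 0.998650 - 0.308538 = 0.690112 ≈ 0.6901

P(66.5 < X < 91) ≈ 0.6901


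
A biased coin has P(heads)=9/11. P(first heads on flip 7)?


Geometric: P(X=7) = (1-p)^(k-1)×p = (2/11)^6×9/11 = 576/19487171

P(X=7) = 576/19487171 ≈ 0.00%


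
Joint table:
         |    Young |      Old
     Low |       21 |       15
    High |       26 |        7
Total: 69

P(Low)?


P(Low) = (21+15)/69 = 36/69 = 12/23

P(Low) = 12/23 ≈ 52.17%


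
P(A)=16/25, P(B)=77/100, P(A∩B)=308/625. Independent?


P(A)×P(B) = 308/625
P(A∩B) = 308/625
Equal ✓ → Independent

Yes, independent


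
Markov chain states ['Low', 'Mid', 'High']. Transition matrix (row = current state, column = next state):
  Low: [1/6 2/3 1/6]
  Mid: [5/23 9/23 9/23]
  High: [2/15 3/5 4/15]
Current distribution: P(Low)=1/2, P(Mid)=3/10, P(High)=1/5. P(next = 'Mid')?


P(next=Mid) = Σᵢ P(now=i)×P(i→Mid)
= 1/2×2/3 + 3/10×9/23 + 1/5×3/5
= 1/3 + 27/230 + 3/25 = 1969/3450

P = 1969/3450 ≈ 0.5707


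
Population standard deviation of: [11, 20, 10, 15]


Mean = 56/4 = 14
  (11-14)²=9
  (20-14)²=36
  (10-14)²=16
  (15-14)²=1
Σ(x-μ)² = 62
σ² = 62/4 = 31/2

σ = √(31/2) ≈ 3.9370


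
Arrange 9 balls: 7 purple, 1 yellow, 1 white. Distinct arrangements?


9!/(7!×1!×1!) = 72

72


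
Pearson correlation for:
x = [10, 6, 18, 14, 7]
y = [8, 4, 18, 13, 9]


n=5, Σx=55, Σy=52, Σxy=673, Σx²=705, Σy²=654
r = (5×673 - 55×52)/√((5×705 - 55²)(5×654 - 52²))
= 505/√(500×566) = 505/√283000 ≈ 505/531.9774 ≈ 0.9493

r ≈ 0.9493


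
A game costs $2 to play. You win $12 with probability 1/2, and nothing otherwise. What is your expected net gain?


E[gain] = (12-2)×1/2 + (-2)×1/2
= 5 - 1 = 4

Expected net gain = $4 ≈ $4.00


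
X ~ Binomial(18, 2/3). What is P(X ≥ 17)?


P(X ≥ 17) = Σ P(X=i) for i=17..18
P(X=17) = 262144/43046721
P(X=18) = 262144/387420489
Sum = 2621440/387420489

P(X ≥ 17) = 2621440/387420489 ≈ 0.68%


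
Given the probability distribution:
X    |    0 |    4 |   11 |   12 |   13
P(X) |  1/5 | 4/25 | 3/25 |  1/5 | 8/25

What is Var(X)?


E[X] = 213/25
E[X²] = 2499/25
Var(X) = E[X²] - (E[X])² = 2499/25 - 45369/625 = 17106/625

Var(X) = 17106/625 ≈ 27.3696


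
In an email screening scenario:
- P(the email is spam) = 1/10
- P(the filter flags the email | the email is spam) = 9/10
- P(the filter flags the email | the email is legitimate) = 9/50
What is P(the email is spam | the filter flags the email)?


Using Bayes' theorem:
P(A|B) = P(B|A)·P(A) / P(B)

P(the filter flags the email) = 9/10 × 1/10 + 9/50 × 9/10
= 9/100 + 81/500 = 63/250

P(the email is spam|the filter flags the email) = (9/100) / (63/250) = 5/14

P(the email is spam|the filter flags the email) = 5/14 ≈ 35.71%


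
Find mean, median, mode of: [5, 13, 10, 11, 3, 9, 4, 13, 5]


Sorted: [3, 4, 5, 5, 9, 10, 11, 13, 13]
Mean = 73/9
Median = 9
Freq: {5: 2, 13: 2, 10: 1, 11: 1, 3: 1, 9: 1, 4: 1}
Mode: [5, 13]

Mean=73/9, Median=9, Mode=[5, 13]


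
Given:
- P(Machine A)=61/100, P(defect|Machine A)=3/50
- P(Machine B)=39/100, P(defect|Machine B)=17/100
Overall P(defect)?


P(B) = Σ P(B|Aᵢ)×P(Aᵢ)
  3/50×61/100 = 183/5000
  17/100×39/100 = 663/10000
Sum = 1029/10000

P(defect) = 1029/10000 ≈ 10.29%


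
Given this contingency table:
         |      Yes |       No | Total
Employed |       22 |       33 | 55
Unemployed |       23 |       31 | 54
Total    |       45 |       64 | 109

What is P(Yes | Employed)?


P(Yes | Employed) = 22/(22+33) = 22/55 = 2/5

P(Yes|Employed) = 2/5 ≈ 40.00%


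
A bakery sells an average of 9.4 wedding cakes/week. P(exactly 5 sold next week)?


Poisson(λ=9.4): P(X=5) = e^(-λ)×λ^k/k!
= e^(-9.4) × 9.4^5 / 5!
≈ 8.272406556e-05 × 73390.40224 / 120 ≈ 0.050593

P(X=5) ≈ 0.050593 ≈ 5.06%


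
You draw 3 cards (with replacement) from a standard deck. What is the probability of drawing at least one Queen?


P(not a Queen) = 48/52 = 12/13
P(none in 3 draws) = (12/13)^3 = 1728/2197
P(≥1 Queen) = 1 - 1728/2197 = 469/2197

P = 469/2197 ≈ 21.35%


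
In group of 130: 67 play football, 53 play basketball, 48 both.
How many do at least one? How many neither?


|A∪B| = 67+53-48 = 72
Neither = 130-72 = 58

At least one: 72; Neither: 58


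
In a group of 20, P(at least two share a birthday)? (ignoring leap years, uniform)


P(all different) = Π(365-i)/365 for i=0..19
= 0.588562
P(match) = 1 - 0.588562 = 0.411438

P ≈ 0.4114 ≈ 41.14%


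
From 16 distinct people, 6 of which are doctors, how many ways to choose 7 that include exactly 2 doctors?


Choose 2 of the 6 doctors and 5 of the other 10 people:
C(6,2)×C(10,5) = 15×252 = 3780

3780


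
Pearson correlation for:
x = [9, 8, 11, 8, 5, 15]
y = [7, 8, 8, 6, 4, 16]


n=6, Σx=56, Σy=49, Σxy=523, Σx²=580, Σy²=485
r = (6×523 - 56×49)/√((6×580 - 56²)(6×485 - 49²))
= 394/√(344×509) = 394/√175096 ≈ 394/418.4447 ≈ 0.9416

r ≈ 0.9416


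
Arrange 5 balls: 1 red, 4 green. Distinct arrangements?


5!/(1!×4!) = 5

5


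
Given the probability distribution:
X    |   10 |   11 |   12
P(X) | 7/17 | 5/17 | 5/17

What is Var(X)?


E[X] = 185/17
E[X²] = 2025/17
Var(X) = E[X²] - (E[X])² = 2025/17 - 34225/289 = 200/289

Var(X) = 200/289 ≈ 0.6920


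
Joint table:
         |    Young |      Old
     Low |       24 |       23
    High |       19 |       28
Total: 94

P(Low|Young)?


P(Low|Young) = 24/(24+19) = 24/43

P = 24/43 ≈ 55.81%


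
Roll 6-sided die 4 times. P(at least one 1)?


P(no 1)^4 = (5/6)^4 = 625/1296
P(≥1) = 1 - 625/1296 = 671/1296

P = 671/1296 ≈ 51.77%


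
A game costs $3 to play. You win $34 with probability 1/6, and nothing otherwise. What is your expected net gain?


E[gain] = (34-3)×1/6 + (-3)×5/6
= 31/6 - 5/2 = 8/3

Expected net gain = $8/3 ≈ $2.67


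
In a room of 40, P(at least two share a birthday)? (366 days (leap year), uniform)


P(all different) = Π(366-i)/366 for i=0..39
= 0.109455
P(match) = 1 - 0.109455 = 0.890545

P ≈ 0.8905 ≈ 89.05%


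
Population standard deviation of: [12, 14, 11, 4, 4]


Mean = 45/5 = 9
  (12-9)²=9
  (14-9)²=25
  (11-9)²=4
  (4-9)²=25
  (4-9)²=25
Σ(x-μ)² = 88
σ² = 88/5

σ = √(88/5) ≈ 4.1952


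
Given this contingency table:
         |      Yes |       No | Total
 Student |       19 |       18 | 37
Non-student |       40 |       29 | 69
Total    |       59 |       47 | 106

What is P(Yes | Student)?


P(Yes | Student) = 19/(19+18) = 19/37

P(Yes|Student) = 19/37 ≈ 51.35%


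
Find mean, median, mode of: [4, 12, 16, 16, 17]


Sorted: [4, 12, 16, 16, 17]
Mean = 65/5 = 13
Median = 16
Freq: {4: 1, 12: 1, 16: 2, 17: 1}
Mode: [16]

Mean=13, Median=16, Mode=16


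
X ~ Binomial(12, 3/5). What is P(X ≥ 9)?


P(X ≥ 9) = Σ P(X=i) for i=9..12
P(X=9) = 6928416/48828125
P(X=10) = 15588936/244140625
P(X=11) = 4251528/244140625
P(X=12) = 531441/244140625
Sum = 11002797/48828125

P(X ≥ 9) = 11002797/48828125 ≈ 22.53%


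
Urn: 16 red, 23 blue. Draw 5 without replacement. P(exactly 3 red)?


Hypergeometric: C(16,3)×C(23,2)/C(39,5)
= 560×253/575757 = 20240/82251

P(X=3) = 20240/82251 ≈ 24.61%


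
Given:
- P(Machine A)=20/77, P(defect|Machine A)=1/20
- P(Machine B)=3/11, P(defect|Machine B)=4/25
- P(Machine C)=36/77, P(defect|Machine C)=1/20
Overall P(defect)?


P(B) = Σ P(B|Aᵢ)×P(Aᵢ)
  1/20×20/77 = 1/77
  4/25×3/11 = 12/275
  1/20×36/77 = 9/385
Sum = 2/25

P(defect) = 2/25 ≈ 8.00%


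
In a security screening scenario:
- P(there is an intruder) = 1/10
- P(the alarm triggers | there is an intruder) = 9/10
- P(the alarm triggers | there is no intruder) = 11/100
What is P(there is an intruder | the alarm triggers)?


Using Bayes' theorem:
P(A|B) = P(B|A)·P(A) / P(B)

P(the alarm triggers) = 9/10 × 1/10 + 11/100 × 9/10
= 9/100 + 99/1000 = 189/1000

P(there is an intruder|the alarm triggers) = (9/100) / (189/1000) = 10/21

P(there is an intruder|the alarm triggers) = 10/21 ≈ 47.62%


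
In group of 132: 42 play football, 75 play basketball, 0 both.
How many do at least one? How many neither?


|A∪B| = 42+75-0 = 117
Neither = 132-117 = 15

At least one: 117; Neither: 15


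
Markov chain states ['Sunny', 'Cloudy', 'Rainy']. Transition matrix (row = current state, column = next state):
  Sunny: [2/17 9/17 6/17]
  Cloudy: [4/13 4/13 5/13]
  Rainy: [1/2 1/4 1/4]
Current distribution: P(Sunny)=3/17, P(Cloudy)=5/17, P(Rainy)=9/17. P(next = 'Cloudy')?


P(next=Cloudy) = Σᵢ P(now=i)×P(i→Cloudy)
= 3/17×9/17 + 5/17×4/13 + 9/17×1/4
= 27/289 + 20/221 + 9/68 = 4753/15028

P = 4753/15028 ≈ 0.3163


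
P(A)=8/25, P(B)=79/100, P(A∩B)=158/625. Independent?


P(A)×P(B) = 158/625
P(A∩B) = 158/625
Equal ✓ → Independent

Yes, independent


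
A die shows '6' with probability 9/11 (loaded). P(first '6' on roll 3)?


Geometric: P(X=3) = (1-p)^(k-1)×p = (2/11)^2×9/11 = 36/1331

P(X=3) = 36/1331 ≈ 2.70%


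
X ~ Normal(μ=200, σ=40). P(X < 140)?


z = (140-200)/40 = -1.5
P(Z < -1.5) = 0.0668

P(X < 140) ≈ 0.0668


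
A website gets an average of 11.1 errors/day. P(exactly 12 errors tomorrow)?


Poisson(λ=11.1): P(X=12) = e^(-λ)×λ^k/k!
= e^(-11.1) × 11.1^12 / 12!
≈ 1.511232382e-05 × 3.49845059694e+12 / 479001600 ≈ 0.110375

P(X=12) ≈ 0.110375 ≈ 11.04%


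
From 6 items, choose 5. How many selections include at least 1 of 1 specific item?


Complement: C(6,5) - C(5,5) = 6 - 1 = 5

5


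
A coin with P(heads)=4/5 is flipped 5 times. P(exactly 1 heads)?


Binomial: P(X=1) = C(5,1)×p^1×(1-p)^4
= 5 × 4/5 × 1/625 = 4/625

P(X=1) = 4/625 ≈ 0.64%


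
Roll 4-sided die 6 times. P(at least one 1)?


P(no 1)^6 = (3/4)^6 = 729/4096
P(≥1) = 1 - 729/4096 = 3367/4096

P = 3367/4096 ≈ 82.20%


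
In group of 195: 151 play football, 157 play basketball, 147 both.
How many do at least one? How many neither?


|A∪B| = 151+157-147 = 161
Neither = 195-161 = 34

At least one: 161; Neither: 34


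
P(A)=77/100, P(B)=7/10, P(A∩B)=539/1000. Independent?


P(A)×P(B) = 539/1000
P(A∩B) = 539/1000
Equal ✓ → Independent

Yes, independent


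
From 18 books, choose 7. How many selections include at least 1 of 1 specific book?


Complement: C(18,7) - C(17,7) = 31824 - 19448 = 12376

12376


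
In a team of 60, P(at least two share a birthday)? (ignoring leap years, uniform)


P(all different) = Π(365-i)/365 for i=0..59
= 0.005877
P(match) = 1 - 0.005877 = 0.994123

P ≈ 0.9941 ≈ 99.41%


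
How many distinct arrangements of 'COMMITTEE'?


Letters: 9, freq: {'C': 1, 'O': 1, 'M': 2, 'I': 1, 'T': 2, 'E': 2}
9!/(1!×1!×2!×1!×2!×2!) = 362880/8 = 45360

45360


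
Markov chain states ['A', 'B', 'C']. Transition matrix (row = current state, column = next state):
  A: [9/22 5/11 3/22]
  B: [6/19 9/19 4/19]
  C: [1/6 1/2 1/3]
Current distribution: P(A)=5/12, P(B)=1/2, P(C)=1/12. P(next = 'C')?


P(next=C) = Σᵢ P(now=i)×P(i→C)
= 5/12×3/22 + 1/2×4/19 + 1/12×1/3
= 5/88 + 2/19 + 1/36 = 2857/15048

P = 2857/15048 ≈ 0.1899


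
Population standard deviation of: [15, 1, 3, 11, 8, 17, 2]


Mean = 57/7
  (15-57/7)²=2304/49
  (1-57/7)²=2500/49
  (3-57/7)²=1296/49
  (11-57/7)²=400/49
  (8-57/7)²=1/49
  (17-57/7)²=3844/49
  (2-57/7)²=1849/49
Σ(x-μ)² = 1742/7
σ² = (1742/7)/7 = 1742/49

σ = √(1742/49) ≈ 5.9625


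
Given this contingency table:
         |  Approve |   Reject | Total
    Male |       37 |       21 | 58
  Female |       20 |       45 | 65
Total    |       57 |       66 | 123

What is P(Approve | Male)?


P(Approve | Male) = 37/(37+21) = 37/58

P(Approve|Male) = 37/58 ≈ 63.79%


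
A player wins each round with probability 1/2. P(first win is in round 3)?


Geometric: P(X=3) = (1-p)^(k-1)×p = (1/2)^2×1/2 = 1/8

P(X=3) = 1/8 ≈ 12.50%


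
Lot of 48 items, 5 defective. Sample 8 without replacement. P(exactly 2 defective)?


Hypergeometric: C(5,2)×C(43,6)/C(48,8)
= 10×6096454/377348994 = 17290/107019

P(X=2) = 17290/107019 ≈ 16.16%


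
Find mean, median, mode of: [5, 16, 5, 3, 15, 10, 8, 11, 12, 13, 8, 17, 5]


Sorted: [3, 5, 5, 5, 8, 8, 10, 11, 12, 13, 15, 16, 17]
Mean = 128/13
Median = 10
Freq: {5: 3, 16: 1, 3: 1, 15: 1, 10: 1, 8: 2, 11: 1, 12: 1, 13: 1, 17: 1}
Mode: [5]

Mean=128/13, Median=10, Mode=5


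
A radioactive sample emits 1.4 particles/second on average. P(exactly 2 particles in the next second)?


Poisson(λ=1.4): P(X=2) = e^(-λ)×λ^k/k!
= e^(-1.4) × 1.4^2 / 2!
≈ 0.2465969639 × 1.96 / 2 ≈ 0.241665

P(X=2) ≈ 0.241665 ≈ 24.17%


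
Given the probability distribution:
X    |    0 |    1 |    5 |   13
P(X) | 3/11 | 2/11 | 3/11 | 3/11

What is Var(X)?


E[X] = 56/11
E[X²] = 584/11
Var(X) = E[X²] - (E[X])² = 584/11 - 3136/121 = 3288/121

Var(X) = 3288/121 ≈ 27.1736


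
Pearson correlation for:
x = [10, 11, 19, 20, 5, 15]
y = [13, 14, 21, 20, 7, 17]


n=6, Σx=80, Σy=92, Σxy=1373, Σx²=1232, Σy²=1544
r = (6×1373 - 80×92)/√((6×1232 - 80²)(6×1544 - 92²))
= 878/√(992×800) = 878/√793600 ≈ 878/890.8423 ≈ 0.9856

r ≈ 0.9856


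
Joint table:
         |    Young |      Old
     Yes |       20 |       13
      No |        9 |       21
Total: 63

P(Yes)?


P(Yes) = (20+13)/63 = 33/63 = 11/21

P(Yes) = 11/21 ≈ 52.38%


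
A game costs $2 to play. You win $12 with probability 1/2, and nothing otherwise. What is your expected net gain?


E[gain] = (12-2)×1/2 + (-2)×1/2
= 5 - 1 = 4

Expected net gain = $4 ≈ $4.00


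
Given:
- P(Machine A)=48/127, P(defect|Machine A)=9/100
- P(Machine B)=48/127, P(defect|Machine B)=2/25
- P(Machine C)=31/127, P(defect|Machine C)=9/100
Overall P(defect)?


P(B) = Σ P(B|Aᵢ)×P(Aᵢ)
  9/100×48/127 = 108/3175
  2/25×48/127 = 96/3175
  9/100×31/127 = 279/12700
Sum = 219/2540

P(defect) = 219/2540 ≈ 8.62%


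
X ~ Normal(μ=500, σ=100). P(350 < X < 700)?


z₁=(350-500)/100=-1.5, z₂=(700-500)/100=2.0
P = Φ(2.0) - Φ(-1.5) = 0.977250 - 0.066807 = 0.910443 ≈ 0.9104

P(350 < X < 700) ≈ 0.9104


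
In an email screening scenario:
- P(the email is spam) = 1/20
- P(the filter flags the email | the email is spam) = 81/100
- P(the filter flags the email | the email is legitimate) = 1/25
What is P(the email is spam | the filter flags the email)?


Using Bayes' theorem:
P(A|B) = P(B|A)·P(A) / P(B)

P(the filter flags the email) = 81/100 × 1/20 + 1/25 × 19/20
= 81/2000 + 19/500 = 157/2000

P(the email is spam|the filter flags the email) = (81/2000) / (157/2000) = 81/157

P(the email is spam|the filter flags the email) = 81/157 ≈ 51.59%


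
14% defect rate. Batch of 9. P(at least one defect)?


P(all good) = (43/50)^9 = 502592611936843/1953125000000000
P(≥1 defect) = 1450532388063157/1953125000000000

P = 1450532388063157/1953125000000000 ≈ 74.27%


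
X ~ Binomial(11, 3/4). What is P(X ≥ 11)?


P(X ≥ 11) = Σ P(X=i) for i=11..11
P(X=11) = 177147/4194304
Sum = 177147/4194304

P(X ≥ 11) = 177147/4194304 ≈ 4.22%


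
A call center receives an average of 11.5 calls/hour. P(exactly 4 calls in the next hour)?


Poisson(λ=11.5): P(X=4) = e^(-λ)×λ^k/k!
= e^(-11.5) × 11.5^4 / 4!
≈ 1.01300936e-05 × 17490.0625 / 24 ≈ 0.007382

P(X=4) ≈ 0.007382 ≈ 0.74%


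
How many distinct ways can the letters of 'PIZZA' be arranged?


Letters: 5, freq: {'P': 1, 'I': 1, 'Z': 2, 'A': 1}
5!/(1!×1!×2!×1!) = 120/2 = 60

60


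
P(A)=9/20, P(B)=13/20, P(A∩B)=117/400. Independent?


P(A)×P(B) = 117/400
P(A∩B) = 117/400
Equal ✓ → Independent

Yes, independent


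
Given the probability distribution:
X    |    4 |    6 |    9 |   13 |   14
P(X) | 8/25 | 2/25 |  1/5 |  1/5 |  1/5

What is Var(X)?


E[X] = 224/25
E[X²] = 486/5
Var(X) = E[X²] - (E[X])² = 486/5 - 50176/625 = 10574/625

Var(X) = 10574/625 ≈ 16.9184


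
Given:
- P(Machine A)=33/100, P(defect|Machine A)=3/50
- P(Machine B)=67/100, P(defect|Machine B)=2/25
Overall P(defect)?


P(B) = Σ P(B|Aᵢ)×P(Aᵢ)
  3/50×33/100 = 99/5000
  2/25×67/100 = 67/1250
Sum = 367/5000

P(defect) = 367/5000 ≈ 7.34%


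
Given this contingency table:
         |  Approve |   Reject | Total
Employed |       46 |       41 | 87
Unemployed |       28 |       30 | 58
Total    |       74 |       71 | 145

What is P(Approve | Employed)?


P(Approve | Employed) = 46/(46+41) = 46/87

P(Approve|Employed) = 46/87 ≈ 52.87%


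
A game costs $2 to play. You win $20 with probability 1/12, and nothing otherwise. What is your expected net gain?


E[gain] = (20-2)×1/12 + (-2)×11/12
= 3/2 - 11/6 = -1/3

Expected net gain = $-1/3 ≈ $-0.33


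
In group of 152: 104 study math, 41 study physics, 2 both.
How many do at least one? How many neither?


|A∪B| = 104+41-2 = 143
Neither = 152-143 = 9

At least one: 143; Neither: 9


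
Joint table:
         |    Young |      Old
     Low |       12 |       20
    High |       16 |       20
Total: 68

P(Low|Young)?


P(Low|Young) = 12/(12+16) = 12/28 = 3/7

P = 3/7 ≈ 42.86%


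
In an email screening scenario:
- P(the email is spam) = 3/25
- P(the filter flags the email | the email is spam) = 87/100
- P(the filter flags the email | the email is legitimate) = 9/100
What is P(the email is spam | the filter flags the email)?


Using Bayes' theorem:
P(A|B) = P(B|A)·P(A) / P(B)

P(the filter flags the email) = 87/100 × 3/25 + 9/100 × 22/25
= 261/2500 + 99/1250 = 459/2500

P(the email is spam|the filter flags the email) = (261/2500) / (459/2500) = 29/51

P(the email is spam|the filter flags the email) = 29/51 ≈ 56.86%


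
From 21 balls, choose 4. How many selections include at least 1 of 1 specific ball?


Complement: C(21,4) - C(20,4) = 5985 - 4845 = 1140

1140


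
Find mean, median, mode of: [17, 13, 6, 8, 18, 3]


Sorted: [3, 6, 8, 13, 17, 18]
Mean = 65/6
Median = 21/2
Freq: {17: 1, 13: 1, 6: 1, 8: 1, 18: 1, 3: 1}
Mode: No mode

Mean=65/6, Median=21/2, Mode=No mode


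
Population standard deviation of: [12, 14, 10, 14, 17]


Mean = 67/5
  (12-67/5)²=49/25
  (14-67/5)²=9/25
  (10-67/5)²=289/25
  (14-67/5)²=9/25
  (17-67/5)²=324/25
Σ(x-μ)² = 136/5
σ² = (136/5)/5 = 136/25

σ = √(136/25) ≈ 2.3324


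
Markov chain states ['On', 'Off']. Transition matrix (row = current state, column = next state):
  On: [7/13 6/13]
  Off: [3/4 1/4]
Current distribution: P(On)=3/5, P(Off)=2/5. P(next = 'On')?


P(next=On) = Σᵢ P(now=i)×P(i→On)
= 3/5×7/13 + 2/5×3/4
= 21/65 + 3/10 = 81/130

P = 81/130 ≈ 0.6231


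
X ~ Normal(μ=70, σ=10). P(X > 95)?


z = (95-70)/10 = 2.5
P(X > 95) = 1 - P(Z ≤ 2.5) = 1 - 0.9938 = 0.0062

P(X > 95) ≈ 0.0062


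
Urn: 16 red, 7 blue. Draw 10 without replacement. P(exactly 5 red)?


Hypergeometric: C(16,5)×C(7,5)/C(23,10)
= 4368×21/1144066 = 6552/81719

P(X=5) = 6552/81719 ≈ 8.02%


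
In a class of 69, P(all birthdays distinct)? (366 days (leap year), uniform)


P(all different) = Π(366-i)/366 for i=0..68
= (366/366)×(365/366)×...×(298/366)
= 0.001057

P ≈ 0.0011 ≈ 0.11%


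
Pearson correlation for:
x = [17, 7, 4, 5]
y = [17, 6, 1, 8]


n=4, Σx=33, Σy=32, Σxy=375, Σx²=379, Σy²=390
r = (4×375 - 33×32)/√((4×379 - 33²)(4×390 - 32²))
= 444/√(427×536) = 444/√228872 ≈ 444/478.4057 ≈ 0.9281

r ≈ 0.9281


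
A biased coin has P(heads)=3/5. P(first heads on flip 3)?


Geometric: P(X=3) = (1-p)^(k-1)×p = (2/5)^2×3/5 = 12/125

P(X=3) = 12/125 ≈ 9.60%


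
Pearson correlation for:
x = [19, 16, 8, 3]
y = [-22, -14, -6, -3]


n=4, Σx=46, Σy=-45, Σxy=-699, Σx²=690, Σy²=725
r = (4×(-699) - 46×(-45))/√((4×690 - 46²)(4×725 - (-45)²))
= -726/√(644×875) = -726/√563500 ≈ -726/750.6664 ≈ -0.9671

r ≈ -0.9671


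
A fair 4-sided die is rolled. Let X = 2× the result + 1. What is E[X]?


E[die] = (1+4)/2 = 5/2
E[X] = 2×5/2 + 1 = 6

E[X] = 6


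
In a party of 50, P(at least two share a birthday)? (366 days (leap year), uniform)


P(all different) = Π(366-i)/366 for i=0..49
= 0.029927
P(match) = 1 - 0.029927 = 0.970073

P ≈ 0.9701 ≈ 97.01%


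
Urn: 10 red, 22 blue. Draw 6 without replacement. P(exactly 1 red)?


Hypergeometric: C(10,1)×C(22,5)/C(32,6)
= 10×26334/906192 = 1045/3596

P(X=1) = 1045/3596 ≈ 29.06%


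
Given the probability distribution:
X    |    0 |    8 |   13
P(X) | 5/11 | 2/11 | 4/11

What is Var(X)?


E[X] = 68/11
E[X²] = 804/11
Var(X) = E[X²] - (E[X])² = 804/11 - 4624/121 = 4220/121

Var(X) = 4220/121 ≈ 34.8760


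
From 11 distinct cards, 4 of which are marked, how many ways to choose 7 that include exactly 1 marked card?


Choose 1 of the 4 marked cards and 6 of the other 7 cards:
C(4,1)×C(7,6) = 4×7 = 28

28


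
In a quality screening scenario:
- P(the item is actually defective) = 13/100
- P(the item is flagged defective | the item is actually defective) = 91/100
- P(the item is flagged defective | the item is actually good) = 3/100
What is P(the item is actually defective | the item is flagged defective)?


Using Bayes' theorem:
P(A|B) = P(B|A)·P(A) / P(B)

P(the item is flagged defective) = 91/100 × 13/100 + 3/100 × 87/100
= 1183/10000 + 261/10000 = 361/2500

P(the item is actually defective|the item is flagged defective) = (1183/10000) / (361/2500) = 1183/1444

P(the item is actually defective|the item is flagged defective) = 1183/1444 ≈ 81.93%


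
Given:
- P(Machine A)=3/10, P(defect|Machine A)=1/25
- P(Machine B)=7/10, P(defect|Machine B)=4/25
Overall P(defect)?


P(B) = Σ P(B|Aᵢ)×P(Aᵢ)
  1/25×3/10 = 3/250
  4/25×7/10 = 14/125
Sum = 31/250

P(defect) = 31/250 ≈ 12.40%


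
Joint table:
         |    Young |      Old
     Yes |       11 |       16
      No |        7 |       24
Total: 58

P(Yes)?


P(Yes) = (11+16)/58 = 27/58

P(Yes) = 27/58 ≈ 46.55%


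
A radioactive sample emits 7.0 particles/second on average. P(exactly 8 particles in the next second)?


Poisson(λ=7.0): P(X=8) = e^(-λ)×λ^k/k!
= e^(-7.0) × 7.0^8 / 8!
≈ 0.0009118819656 × 5764801 / 40320 ≈ 0.130377

P(X=8) ≈ 0.130377 ≈ 13.04%


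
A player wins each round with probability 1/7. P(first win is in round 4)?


Geometric: P(X=4) = (1-p)^(k-1)×p = (6/7)^3×1/7 = 216/2401

P(X=4) = 216/2401 ≈ 9.00%


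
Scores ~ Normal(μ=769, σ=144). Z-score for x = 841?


z = (x - μ)/σ = (841 - 769)/144 = 0.5

z = 0.5


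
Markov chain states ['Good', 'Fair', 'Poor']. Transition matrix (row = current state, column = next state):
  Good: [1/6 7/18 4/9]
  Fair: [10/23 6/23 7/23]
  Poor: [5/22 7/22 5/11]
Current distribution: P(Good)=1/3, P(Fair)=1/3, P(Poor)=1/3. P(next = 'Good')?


P(next=Good) = Σᵢ P(now=i)×P(i→Good)
= 1/3×1/6 + 1/3×10/23 + 1/3×5/22
= 1/18 + 10/69 + 5/66 = 629/2277

P = 629/2277 ≈ 0.2762


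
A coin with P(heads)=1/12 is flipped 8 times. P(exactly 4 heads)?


Binomial: P(X=4) = C(8,4)×p^4×(1-p)^4
= 70 × 1/20736 × 14641/20736 = 512435/214990848

P(X=4) = 512435/214990848 ≈ 0.24%


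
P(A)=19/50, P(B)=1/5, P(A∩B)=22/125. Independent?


P(A)×P(B) = 19/250
P(A∩B) = 22/125
Not equal → NOT independent

No, not independent


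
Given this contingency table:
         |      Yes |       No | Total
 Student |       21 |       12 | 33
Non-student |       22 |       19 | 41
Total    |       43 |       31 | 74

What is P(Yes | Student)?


P(Yes | Student) = 21/(21+12) = 21/33 = 7/11

P(Yes|Student) = 7/11 ≈ 63.64%


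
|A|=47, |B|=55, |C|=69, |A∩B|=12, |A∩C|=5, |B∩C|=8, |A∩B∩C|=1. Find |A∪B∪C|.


|A∪B∪C| = 47+55+69-12-5-8+1 = 147

|A∪B∪C| = 147


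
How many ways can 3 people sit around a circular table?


Circular arrangements of 3 distinct objects: fix one position to break rotational symmetry.
(n-1)! = 2! = 2

2


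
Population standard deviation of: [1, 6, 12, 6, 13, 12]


Mean = 50/6 = 25/3
  (1-25/3)²=484/9
  (6-25/3)²=49/9
  (12-25/3)²=121/9
  (6-25/3)²=49/9
  (13-25/3)²=196/9
  (12-25/3)²=121/9
Σ(x-μ)² = 340/3
σ² = (340/3)/6 = 170/9

σ = √(170/9) ≈ 4.3461


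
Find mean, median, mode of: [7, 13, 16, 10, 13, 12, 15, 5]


Sorted: [5, 7, 10, 12, 13, 13, 15, 16]
Mean = 91/8
Median = 25/2
Freq: {7: 1, 13: 2, 16: 1, 10: 1, 12: 1, 15: 1, 5: 1}
Mode: [13]

Mean=91/8, Median=25/2, Mode=13


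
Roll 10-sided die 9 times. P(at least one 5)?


P(no 5)^9 = (9/10)^9 = 387420489/1000000000
P(≥1) = 1 - 387420489/1000000000 = 612579511/1000000000

P = 612579511/1000000000 ≈ 61.26%


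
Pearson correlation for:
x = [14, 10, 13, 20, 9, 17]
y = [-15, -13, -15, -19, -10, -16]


n=6, Σx=83, Σy=-88, Σxy=-1277, Σx²=1235, Σy²=1336
r = (6×(-1277) - 83×(-88))/√((6×1235 - 83²)(6×1336 - (-88)²))
= -358/√(521×272) = -358/√141712 ≈ -358/376.4465 ≈ -0.9510

r ≈ -0.9510


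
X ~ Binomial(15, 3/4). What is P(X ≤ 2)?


P(X ≤ 2) = Σ P(X=i) for i=0..2
P(X=0) = 1/1073741824
P(X=1) = 45/1073741824
P(X=2) = 945/1073741824
Sum = 991/1073741824

P(X ≤ 2) = 991/1073741824 ≈ 0.00%


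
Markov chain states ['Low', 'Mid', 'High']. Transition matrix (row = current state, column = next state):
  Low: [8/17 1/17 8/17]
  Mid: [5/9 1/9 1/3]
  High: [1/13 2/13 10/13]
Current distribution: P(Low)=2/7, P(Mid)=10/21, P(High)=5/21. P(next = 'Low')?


P(next=Low) = Σᵢ P(now=i)×P(i→Low)
= 2/7×8/17 + 10/21×5/9 + 5/21×1/13
= 16/119 + 50/189 + 5/273 = 17431/41769

P = 17431/41769 ≈ 0.4173


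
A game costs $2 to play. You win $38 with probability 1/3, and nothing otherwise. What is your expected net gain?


E[gain] = (38-2)×1/3 + (-2)×2/3
= 12 - 4/3 = 32/3

Expected net gain = $32/3 ≈ $10.67


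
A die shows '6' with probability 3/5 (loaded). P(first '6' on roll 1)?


Geometric: P(X=1) = (1-p)^(k-1)×p = (2/5)^0×3/5 = 3/5

P(X=1) = 3/5 ≈ 60.00%


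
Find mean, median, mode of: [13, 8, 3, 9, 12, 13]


Sorted: [3, 8, 9, 12, 13, 13]
Mean = 58/6 = 29/3
Median = 21/2
Freq: {13: 2, 8: 1, 3: 1, 9: 1, 12: 1}
Mode: [13]

Mean=29/3, Median=21/2, Mode=13


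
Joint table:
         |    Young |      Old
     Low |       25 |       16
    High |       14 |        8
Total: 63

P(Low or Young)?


P(Low∨Young) = P(Low) + P(Young) - P(Low∧Young)
= (41 + 39 - 25)/63 = 55/63

P = 55/63 ≈ 87.30%


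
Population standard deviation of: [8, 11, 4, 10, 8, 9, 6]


Mean = 56/7 = 8
  (8-8)²=0
  (11-8)²=9
  (4-8)²=16
  (10-8)²=4
  (8-8)²=0
  (9-8)²=1
  (6-8)²=4
Σ(x-μ)² = 34
σ² = 34/7

σ = √(34/7) ≈ 2.2039


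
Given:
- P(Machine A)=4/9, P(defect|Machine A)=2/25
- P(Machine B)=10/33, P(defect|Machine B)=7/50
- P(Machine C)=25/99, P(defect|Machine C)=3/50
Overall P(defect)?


P(B) = Σ P(B|Aᵢ)×P(Aᵢ)
  2/25×4/9 = 8/225
  7/50×10/33 = 7/165
  3/50×25/99 = 1/66
Sum = 461/4950

P(defect) = 461/4950 ≈ 9.31%


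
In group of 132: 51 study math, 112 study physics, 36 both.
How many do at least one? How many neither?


|A∪B| = 51+112-36 = 127
Neither = 132-127 = 5

At least one: 127; Neither: 5


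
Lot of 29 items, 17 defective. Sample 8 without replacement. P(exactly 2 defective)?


Hypergeometric: C(17,2)×C(12,6)/C(29,8)
= 136×924/4292145 = 3808/130065

P(X=2) = 3808/130065 ≈ 2.93%


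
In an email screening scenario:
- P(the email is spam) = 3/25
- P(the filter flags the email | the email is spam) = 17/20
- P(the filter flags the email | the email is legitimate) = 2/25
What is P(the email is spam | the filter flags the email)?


Using Bayes' theorem:
P(A|B) = P(B|A)·P(A) / P(B)

P(the filter flags the email) = 17/20 × 3/25 + 2/25 × 22/25
= 51/500 + 44/625 = 431/2500

P(the email is spam|the filter flags the email) = (51/500) / (431/2500) = 255/431

P(the email is spam|the filter flags the email) = 255/431 ≈ 59.16%


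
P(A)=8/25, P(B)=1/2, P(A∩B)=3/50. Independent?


P(A)×P(B) = 4/25
P(A∩B) = 3/50
Not equal → NOT independent

No, not independent


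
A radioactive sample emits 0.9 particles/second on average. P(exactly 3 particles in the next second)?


Poisson(λ=0.9): P(X=3) = e^(-λ)×λ^k/k!
= e^(-0.9) × 0.9^3 / 3!
≈ 0.4065696597 × 0.729 / 6 ≈ 0.049398

P(X=3) ≈ 0.049398 ≈ 4.94%


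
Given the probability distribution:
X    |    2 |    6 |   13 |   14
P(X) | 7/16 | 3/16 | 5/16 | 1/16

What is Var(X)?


E[X] = 111/16
E[X²] = 1177/16
Var(X) = E[X²] - (E[X])² = 1177/16 - 12321/256 = 6511/256

Var(X) = 6511/256 ≈ 25.4336


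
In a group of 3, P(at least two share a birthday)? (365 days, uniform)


P(all different) = Π(365-i)/365 for i=0..2
= 0.991796
P(match) = 1 - 0.991796 = 0.008204

P ≈ 0.0082 ≈ 0.82%


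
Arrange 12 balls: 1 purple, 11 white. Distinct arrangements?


12!/(1!×11!) = 12

12


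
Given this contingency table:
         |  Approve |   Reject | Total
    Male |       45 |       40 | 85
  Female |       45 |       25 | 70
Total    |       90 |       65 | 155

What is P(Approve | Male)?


P(Approve | Male) = 45/(45+40) = 45/85 = 9/17

P(Approve|Male) = 9/17 ≈ 52.94%


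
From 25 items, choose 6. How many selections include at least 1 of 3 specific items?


Complement: C(25,6) - C(22,6) = 177100 - 74613 = 102487

102487


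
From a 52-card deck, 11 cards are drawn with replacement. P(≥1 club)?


P(not a club) = 39/52 = 3/4
P(none in 11 draws) = (3/4)^11 = 177147/4194304
P(≥1 club) = 1 - 177147/4194304 = 4017157/4194304

P = 4017157/4194304 ≈ 95.78%


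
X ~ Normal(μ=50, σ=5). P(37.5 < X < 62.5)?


z₁=(37.5-50)/5=-2.5, z₂=(62.5-50)/5=2.5
P = Φ(2.5) - Φ(-2.5) = 0.993790 - 0.006210 = 0.987580 ≈ 0.9876

P(37.5 < X < 62.5) ≈ 0.9876


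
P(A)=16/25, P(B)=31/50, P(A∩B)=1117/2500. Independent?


P(A)×P(B) = 248/625
P(A∩B) = 1117/2500
Not equal → NOT independent

No, not independent


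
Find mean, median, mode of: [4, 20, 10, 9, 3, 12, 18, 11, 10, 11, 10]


Sorted: [3, 4, 9, 10, 10, 10, 11, 11, 12, 18, 20]
Mean = 118/11
Median = 10
Freq: {4: 1, 20: 1, 10: 3, 9: 1, 3: 1, 12: 1, 18: 1, 11: 2}
Mode: [10]

Mean=118/11, Median=10, Mode=10


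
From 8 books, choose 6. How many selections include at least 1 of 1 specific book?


Complement: C(8,6) - C(7,6) = 28 - 7 = 21

21


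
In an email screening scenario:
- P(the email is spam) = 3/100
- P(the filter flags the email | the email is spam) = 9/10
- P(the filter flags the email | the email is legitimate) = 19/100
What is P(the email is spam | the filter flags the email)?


Using Bayes' theorem:
P(A|B) = P(B|A)·P(A) / P(B)

P(the filter flags the email) = 9/10 × 3/100 + 19/100 × 97/100
= 27/1000 + 1843/10000 = 2113/10000

P(the email is spam|the filter flags the email) = (27/1000) / (2113/10000) = 270/2113

P(the email is spam|the filter flags the email) = 270/2113 ≈ 12.78%


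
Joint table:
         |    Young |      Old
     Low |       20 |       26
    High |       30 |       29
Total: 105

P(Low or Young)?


P(Low∨Young) = P(Low) + P(Young) - P(Low∧Young)
= (46 + 50 - 20)/105 = 76/105

P = 76/105 ≈ 72.38%


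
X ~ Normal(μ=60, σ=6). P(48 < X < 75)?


z₁=(48-60)/6=-2.0, z₂=(75-60)/6=2.5
P = Φ(2.5) - Φ(-2.0) = 0.993790 - 0.022750 = 0.971040 ≈ 0.9710

P(48 < X < 75) ≈ 0.9710


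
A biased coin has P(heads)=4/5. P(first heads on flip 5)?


Geometric: P(X=5) = (1-p)^(k-1)×p = (1/5)^4×4/5 = 4/3125

P(X=5) = 4/3125 ≈ 0.13%


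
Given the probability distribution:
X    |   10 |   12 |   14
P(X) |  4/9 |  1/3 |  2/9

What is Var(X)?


E[X] = 104/9
E[X²] = 136
Var(X) = E[X²] - (E[X])² = 136 - 10816/81 = 200/81

Var(X) = 200/81 ≈ 2.4691


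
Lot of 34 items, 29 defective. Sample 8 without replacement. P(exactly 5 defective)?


Hypergeometric: C(29,5)×C(5,3)/C(34,8)
= 118755×10/18156204 = 2275/34782

P(X=5) = 2275/34782 ≈ 6.54%


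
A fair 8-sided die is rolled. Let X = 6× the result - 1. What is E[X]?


E[die] = (1+8)/2 = 9/2
E[X] = 6×9/2 - 1 = 26

E[X] = 26


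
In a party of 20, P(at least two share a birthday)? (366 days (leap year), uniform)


P(all different) = Π(366-i)/366 for i=0..19
= 0.589430
P(match) = 1 - 0.589430 = 0.410570

P ≈ 0.4106 ≈ 41.06%


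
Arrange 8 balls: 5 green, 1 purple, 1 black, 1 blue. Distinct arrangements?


8!/(5!×1!×1!×1!) = 336

336


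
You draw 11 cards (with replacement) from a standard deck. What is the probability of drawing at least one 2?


P(not a 2) = 48/52 = 12/13
P(none in 11 draws) = (12/13)^11 = 743008370688/1792160394037
P(≥1 2) = 1 - 743008370688/1792160394037 = 1049152023349/1792160394037

P = 1049152023349/1792160394037 ≈ 58.54%


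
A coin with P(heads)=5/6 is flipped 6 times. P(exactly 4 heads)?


Binomial: P(X=4) = C(6,4)×p^4×(1-p)^2
= 15 × 625/1296 × 1/36 = 3125/15552

P(X=4) = 3125/15552 ≈ 20.09%


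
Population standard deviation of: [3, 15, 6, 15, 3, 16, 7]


Mean = 65/7
  (3-65/7)²=1936/49
  (15-65/7)²=1600/49
  (6-65/7)²=529/49
  (15-65/7)²=1600/49
  (3-65/7)²=1936/49
  (16-65/7)²=2209/49
  (7-65/7)²=256/49
Σ(x-μ)² = 1438/7
σ² = (1438/7)/7 = 1438/49

σ = √(1438/49) ≈ 5.4173


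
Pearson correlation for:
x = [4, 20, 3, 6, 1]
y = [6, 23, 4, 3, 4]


n=5, Σx=34, Σy=40, Σxy=518, Σx²=462, Σy²=606
r = (5×518 - 34×40)/√((5×462 - 34²)(5×606 - 40²))
= 1230/√(1154×1430) = 1230/√1650220 ≈ 1230/1284.6089 ≈ 0.9575

r ≈ 0.9575


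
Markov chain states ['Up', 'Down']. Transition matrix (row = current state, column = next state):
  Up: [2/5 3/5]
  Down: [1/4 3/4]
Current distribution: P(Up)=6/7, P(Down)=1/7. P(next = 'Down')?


P(next=Down) = Σᵢ P(now=i)×P(i→Down)
= 6/7×3/5 + 1/7×3/4
= 18/35 + 3/28 = 87/140

P = 87/140 ≈ 0.6214


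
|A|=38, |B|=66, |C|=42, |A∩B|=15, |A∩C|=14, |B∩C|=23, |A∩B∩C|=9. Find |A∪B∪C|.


|A∪B∪C| = 38+66+42-15-14-23+9 = 103

|A∪B∪C| = 103


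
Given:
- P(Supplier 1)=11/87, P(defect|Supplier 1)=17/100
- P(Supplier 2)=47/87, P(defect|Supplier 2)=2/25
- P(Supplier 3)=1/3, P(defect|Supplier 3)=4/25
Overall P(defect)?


P(B) = Σ P(B|Aᵢ)×P(Aᵢ)
  17/100×11/87 = 187/8700
  2/25×47/87 = 94/2175
  4/25×1/3 = 4/75
Sum = 1027/8700

P(defect) = 1027/8700 ≈ 11.80%


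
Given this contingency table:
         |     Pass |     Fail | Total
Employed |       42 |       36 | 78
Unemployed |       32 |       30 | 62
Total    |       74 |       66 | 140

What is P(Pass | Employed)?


P(Pass | Employed) = 42/(42+36) = 42/78 = 7/13

P(Pass|Employed) = 7/13 ≈ 53.85%


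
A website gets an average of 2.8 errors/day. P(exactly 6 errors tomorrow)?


Poisson(λ=2.8): P(X=6) = e^(-λ)×λ^k/k!
= e^(-2.8) × 2.8^6 / 6!
≈ 0.06081006263 × 481.890304 / 720 ≈ 0.040700

P(X=6) ≈ 0.040700 ≈ 4.07%


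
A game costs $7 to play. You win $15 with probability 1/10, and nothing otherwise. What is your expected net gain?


E[gain] = (15-7)×1/10 + (-7)×9/10
= 4/5 - 63/10 = -11/2

Expected net gain = $-11/2 ≈ $-5.50


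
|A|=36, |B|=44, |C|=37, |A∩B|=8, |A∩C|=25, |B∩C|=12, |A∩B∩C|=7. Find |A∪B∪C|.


|A∪B∪C| = 36+44+37-8-25-12+7 = 79

|A∪B∪C| = 79


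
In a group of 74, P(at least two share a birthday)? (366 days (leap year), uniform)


P(all different) = Π(366-i)/366 for i=0..73
= 0.000360
P(match) = 1 - 0.000360 = 0.999640

P ≈ 0.9996 ≈ 99.96%


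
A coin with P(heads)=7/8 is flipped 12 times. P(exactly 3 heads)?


Binomial: P(X=3) = C(12,3)×p^3×(1-p)^9
= 220 × 343/512 × 1/134217728 = 18865/17179869184

P(X=3) = 18865/17179869184 ≈ 0.00%


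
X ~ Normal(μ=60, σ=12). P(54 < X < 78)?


z₁=(54-60)/12=-0.5, z₂=(78-60)/12=1.5
P = Φ(1.5) - Φ(-0.5) = 0.933193 - 0.308538 = 0.624655 ≈ 0.6247

P(54 < X < 78) ≈ 0.6247


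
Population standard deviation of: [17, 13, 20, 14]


Mean = 64/4 = 16
  (17-16)²=1
  (13-16)²=9
  (20-16)²=16
  (14-16)²=4
Σ(x-μ)² = 30
σ² = 30/4 = 15/2

σ = √(15/2) ≈ 2.7386


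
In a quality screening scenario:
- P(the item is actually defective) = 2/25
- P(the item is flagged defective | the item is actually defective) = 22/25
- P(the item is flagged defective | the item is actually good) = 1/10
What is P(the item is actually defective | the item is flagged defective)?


Using Bayes' theorem:
P(A|B) = P(B|A)·P(A) / P(B)

P(the item is flagged defective) = 22/25 × 2/25 + 1/10 × 23/25
= 44/625 + 23/250 = 203/1250

P(the item is actually defective|the item is flagged defective) = (44/625) / (203/1250) = 88/203

P(the item is actually defective|the item is flagged defective) = 88/203 ≈ 43.35%


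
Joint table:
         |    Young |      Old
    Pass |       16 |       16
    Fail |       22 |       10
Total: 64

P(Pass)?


P(Pass) = (16+16)/64 = 32/64 = 1/2

P(Pass) = 1/2 ≈ 50.00%


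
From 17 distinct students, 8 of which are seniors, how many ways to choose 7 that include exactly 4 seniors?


Choose 4 of the 8 seniors and 3 of the other 9 students:
C(8,4)×C(9,3) = 70×84 = 5880

5880


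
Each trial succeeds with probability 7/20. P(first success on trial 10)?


Geometric: P(X=10) = (1-p)^(k-1)×p = (13/20)^9×7/20 = 74231495611/10240000000000

P(X=10) = 74231495611/10240000000000 ≈ 0.72%


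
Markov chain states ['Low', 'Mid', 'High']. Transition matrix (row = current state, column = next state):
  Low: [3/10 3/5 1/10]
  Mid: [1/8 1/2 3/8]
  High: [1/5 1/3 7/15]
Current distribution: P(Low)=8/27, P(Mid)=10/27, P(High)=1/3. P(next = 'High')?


P(next=High) = Σᵢ P(now=i)×P(i→High)
= 8/27×1/10 + 10/27×3/8 + 1/3×7/15
= 4/135 + 5/36 + 7/45 = 35/108

P = 35/108 ≈ 0.3241


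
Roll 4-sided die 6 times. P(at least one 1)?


P(no 1)^6 = (3/4)^6 = 729/4096
P(≥1) = 1 - 729/4096 = 3367/4096

P = 3367/4096 ≈ 82.20%
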